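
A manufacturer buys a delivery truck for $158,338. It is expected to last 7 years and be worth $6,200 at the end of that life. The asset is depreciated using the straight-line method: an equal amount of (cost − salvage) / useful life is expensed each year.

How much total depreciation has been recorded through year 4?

$86,936

Depreciable base = $158,338 − $6,200 = $152,138.
Annual expense = $152,138 / 7 = $21,734.
End of year 1: book value $136,604.
End of year 2: book value $114,870.
End of year 3: book value $93,136.
End of year 4: book value $71,402.
Accumulated through year 4 = $158,338 − $71,402 = $86,936.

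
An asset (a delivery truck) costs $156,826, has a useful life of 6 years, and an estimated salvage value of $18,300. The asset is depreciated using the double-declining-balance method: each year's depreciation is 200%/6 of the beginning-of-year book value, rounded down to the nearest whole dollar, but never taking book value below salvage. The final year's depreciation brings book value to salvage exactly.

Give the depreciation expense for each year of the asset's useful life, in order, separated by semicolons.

$52,275; $34,850; $23,233; $15,489; $10,326; $2,353

Depreciable base = $156,826 − $18,300 = $138,526.
Year 1: ⌊$156,826 × 200%/6⌋ = $52,275. Book value $104,551.
Year 2: ⌊$104,551 × 200%/6⌋ = $34,850. Book value $69,701.
Year 3: ⌊$69,701 × 200%/6⌋ = $23,233. Book value $46,468.
Year 4: ⌊$46,468 × 200%/6⌋ = $15,489. Book value $30,979.
Year 5: ⌊$30,979 × 200%/6⌋ = $10,326. Book value $20,653.
Year 6 (final): $20,653 − $18,300 = $2,353. Book value $18,300.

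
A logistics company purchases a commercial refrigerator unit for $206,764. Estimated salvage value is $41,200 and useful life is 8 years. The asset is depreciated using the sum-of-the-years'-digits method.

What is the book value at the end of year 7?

$45,799

Depreciable base = $206,764 − $41,200 = $165,564.
Sum of the years' digits = 8+7+6+5+4+3+2+1 = 36.
Year 1: $165,564 × 8/36 = $36,792. Book value $169,972.
Year 2: $165,564 × 7/36 = $32,193. Book value $137,779.
Year 3: $165,564 × 6/36 = $27,594. Book value $110,185.
Year 4: $165,564 × 5/36 = $22,995. Book value $87,190.
Year 5: $165,564 × 4/36 = $18,396. Book value $68,794.
Year 6: $165,564 × 3/36 = $13,797. Book value $54,997.
Year 7: $165,564 × 2/36 = $9,198. Book value $45,799.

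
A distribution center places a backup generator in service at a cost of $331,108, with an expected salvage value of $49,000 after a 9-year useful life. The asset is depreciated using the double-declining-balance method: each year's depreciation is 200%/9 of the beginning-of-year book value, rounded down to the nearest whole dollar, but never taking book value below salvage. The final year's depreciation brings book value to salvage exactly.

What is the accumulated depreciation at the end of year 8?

$282,108

Depreciable base = $331,108 − $49,000 = $282,108.
Year 1: ⌊$331,108 × 200%/9⌋ = $73,579. Book value $257,529.
Year 2: ⌊$257,529 × 200%/9⌋ = $57,228. Book value $200,301.
Year 3: ⌊$200,301 × 200%/9⌋ = $44,511. Book value $155,790.
Year 4: ⌊$155,790 × 200%/9⌋ = $34,620. Book value $121,170.
Year 5: ⌊$121,170 × 200%/9⌋ = $26,926. Book value $94,244.
Year 6: ⌊$94,244 × 200%/9⌋ = $20,943. Book value $73,301.
Year 7: ⌊$73,301 × 200%/9⌋ = $16,289. Book value $57,012.
Year 8: ⌊$57,012 × 200%/9⌋ = $12,669, capped at $8,012. Book value $49,000.
Accumulated through year 8 = $331,108 − $49,000 = $282,108.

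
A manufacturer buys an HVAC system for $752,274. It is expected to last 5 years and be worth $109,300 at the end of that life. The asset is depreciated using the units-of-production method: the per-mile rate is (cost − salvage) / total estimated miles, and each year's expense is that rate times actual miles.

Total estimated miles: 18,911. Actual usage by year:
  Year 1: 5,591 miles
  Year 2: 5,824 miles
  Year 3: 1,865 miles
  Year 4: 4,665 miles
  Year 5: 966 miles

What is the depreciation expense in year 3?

Depreciable base = $752,274 − $109,300 = $642,974.
Rate = $642,974 / 18,911 miles = $34 per mile.
Year 1: 5,591 × $34 = $190,094. Book value $562,180.
Year 2: 5,824 × $34 = $198,016. Book value $364,164.
Year 3: 1,865 × $34 = $63,410. Book value $300,754.

$63,410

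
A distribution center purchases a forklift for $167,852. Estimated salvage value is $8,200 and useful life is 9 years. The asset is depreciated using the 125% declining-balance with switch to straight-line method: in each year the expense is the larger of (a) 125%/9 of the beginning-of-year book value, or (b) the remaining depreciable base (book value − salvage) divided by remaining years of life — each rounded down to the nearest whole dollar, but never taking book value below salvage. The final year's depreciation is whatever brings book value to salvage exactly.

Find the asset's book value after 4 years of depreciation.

Depreciable base = $167,852 − $8,200 = $159,652.
Year 1: DB = ⌊$167,852 × 125%/9⌋ = $23,312; SL = ⌊$159,652/9⌋ = $17,739 → take DB $23,312. Book value $144,540.
Year 2: DB = ⌊$144,540 × 125%/9⌋ = $20,075; SL = ⌊$136,340/8⌋ = $17,042 → take DB $20,075. Book value $124,465.
Year 3: DB = ⌊$124,465 × 125%/9⌋ = $17,286; SL = ⌊$116,265/7⌋ = $16,609 → take DB $17,286. Book value $107,179.
Year 4: DB = ⌊$107,179 × 125%/9⌋ = $14,885; SL = ⌊$98,979/6⌋ = $16,496 → take SL $16,496. Book value $90,683.

$90,683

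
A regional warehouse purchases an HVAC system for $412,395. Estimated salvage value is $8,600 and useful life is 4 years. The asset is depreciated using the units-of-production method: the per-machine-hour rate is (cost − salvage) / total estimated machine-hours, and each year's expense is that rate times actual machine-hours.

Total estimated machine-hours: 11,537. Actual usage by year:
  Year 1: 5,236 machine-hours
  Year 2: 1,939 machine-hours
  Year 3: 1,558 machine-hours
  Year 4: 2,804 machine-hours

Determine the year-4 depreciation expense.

$98,140

Depreciable base = $412,395 − $8,600 = $403,795.
Rate = $403,795 / 11,537 machine-hours = $35 per machine-hour.
Year 1: 5,236 × $35 = $183,260. Book value $229,135.
Year 2: 1,939 × $35 = $67,865. Book value $161,270.
Year 3: 1,558 × $35 = $54,530. Book value $106,740.
Year 4: 2,804 × $35 = $98,140. Book value $8,600.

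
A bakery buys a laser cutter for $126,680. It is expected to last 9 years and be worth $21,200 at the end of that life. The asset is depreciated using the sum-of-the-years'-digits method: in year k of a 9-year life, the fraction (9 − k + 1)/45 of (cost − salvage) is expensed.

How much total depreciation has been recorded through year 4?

$70,320

Depreciable base = $126,680 − $21,200 = $105,480.
Sum of the years' digits = 9+8+7+6+5+4+3+2+1 = 45.
Year 1: $105,480 × 9/45 = $21,096. Book value $105,584.
Year 2: $105,480 × 8/45 = $18,752. Book value $86,832.
Year 3: $105,480 × 7/45 = $16,408. Book value $70,424.
Year 4: $105,480 × 6/45 = $14,064. Book value $56,360.
Accumulated through year 4 = $126,680 − $56,360 = $70,320.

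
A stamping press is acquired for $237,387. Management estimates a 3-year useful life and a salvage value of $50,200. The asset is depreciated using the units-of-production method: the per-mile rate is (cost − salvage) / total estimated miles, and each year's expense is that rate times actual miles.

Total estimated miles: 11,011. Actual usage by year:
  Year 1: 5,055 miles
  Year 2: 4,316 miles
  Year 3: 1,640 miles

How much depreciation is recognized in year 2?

Depreciable base = $237,387 − $50,200 = $187,187.
Rate = $187,187 / 11,011 miles = $17 per mile.
Year 1: 5,055 × $17 = $85,935. Book value $151,452.
Year 2: 4,316 × $17 = $73,372. Book value $78,080.

$73,372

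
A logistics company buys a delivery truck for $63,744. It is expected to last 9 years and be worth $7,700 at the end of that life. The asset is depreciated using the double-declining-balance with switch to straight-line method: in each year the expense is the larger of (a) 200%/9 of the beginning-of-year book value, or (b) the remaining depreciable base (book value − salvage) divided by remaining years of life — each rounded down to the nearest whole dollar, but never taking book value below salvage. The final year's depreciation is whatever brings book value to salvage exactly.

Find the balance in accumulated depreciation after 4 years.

Depreciable base = $63,744 − $7,700 = $56,044.
Year 1: DB = ⌊$63,744 × 200%/9⌋ = $14,165; SL = ⌊$56,044/9⌋ = $6,227 → take DB $14,165. Book value $49,579.
Year 2: DB = ⌊$49,579 × 200%/9⌋ = $11,017; SL = ⌊$41,879/8⌋ = $5,234 → take DB $11,017. Book value $38,562.
Year 3: DB = ⌊$38,562 × 200%/9⌋ = $8,569; SL = ⌊$30,862/7⌋ = $4,408 → take DB $8,569. Book value $29,993.
Year 4: DB = ⌊$29,993 × 200%/9⌋ = $6,665; SL = ⌊$22,293/6⌋ = $3,715 → take DB $6,665. Book value $23,328.
Accumulated through year 4 = $63,744 − $23,328 = $40,416.

$40,416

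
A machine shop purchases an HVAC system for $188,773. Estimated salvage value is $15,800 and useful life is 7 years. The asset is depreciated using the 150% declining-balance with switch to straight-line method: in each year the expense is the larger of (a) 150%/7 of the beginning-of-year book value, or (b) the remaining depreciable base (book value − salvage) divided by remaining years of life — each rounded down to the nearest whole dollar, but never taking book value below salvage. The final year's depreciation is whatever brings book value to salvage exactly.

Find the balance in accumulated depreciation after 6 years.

$154,257

Depreciable base = $188,773 − $15,800 = $172,973.
Year 1: DB = ⌊$188,773 × 150%/7⌋ = $40,451; SL = ⌊$172,973/7⌋ = $24,710 → take DB $40,451. Book value $148,322.
Year 2: DB = ⌊$148,322 × 150%/7⌋ = $31,783; SL = ⌊$132,522/6⌋ = $22,087 → take DB $31,783. Book value $116,539.
Year 3: DB = ⌊$116,539 × 150%/7⌋ = $24,972; SL = ⌊$100,739/5⌋ = $20,147 → take DB $24,972. Book value $91,567.
Year 4: DB = ⌊$91,567 × 150%/7⌋ = $19,621; SL = ⌊$75,767/4⌋ = $18,941 → take DB $19,621. Book value $71,946.
Year 5: DB = ⌊$71,946 × 150%/7⌋ = $15,417; SL = ⌊$56,146/3⌋ = $18,715 → take SL $18,715. Book value $53,231.
Year 6: DB = ⌊$53,231 × 150%/7⌋ = $11,406; SL = ⌊$37,431/2⌋ = $18,715 → take SL $18,715. Book value $34,516.
Accumulated through year 6 = $188,773 − $34,516 = $154,257.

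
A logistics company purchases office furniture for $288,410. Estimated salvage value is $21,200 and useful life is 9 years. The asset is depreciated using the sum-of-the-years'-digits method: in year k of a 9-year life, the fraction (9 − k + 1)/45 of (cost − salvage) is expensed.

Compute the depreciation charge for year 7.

$17,814

Depreciable base = $288,410 − $21,200 = $267,210.
Sum of the years' digits = 9+8+7+6+5+4+3+2+1 = 45.
Year 1: $267,210 × 9/45 = $53,442. Book value $234,968.
Year 2: $267,210 × 8/45 = $47,504. Book value $187,464.
Year 3: $267,210 × 7/45 = $41,566. Book value $145,898.
Year 4: $267,210 × 6/45 = $35,628. Book value $110,270.
Year 5: $267,210 × 5/45 = $29,690. Book value $80,580.
Year 6: $267,210 × 4/45 = $23,752. Book value $56,828.
Year 7: $267,210 × 3/45 = $17,814. Book value $39,014.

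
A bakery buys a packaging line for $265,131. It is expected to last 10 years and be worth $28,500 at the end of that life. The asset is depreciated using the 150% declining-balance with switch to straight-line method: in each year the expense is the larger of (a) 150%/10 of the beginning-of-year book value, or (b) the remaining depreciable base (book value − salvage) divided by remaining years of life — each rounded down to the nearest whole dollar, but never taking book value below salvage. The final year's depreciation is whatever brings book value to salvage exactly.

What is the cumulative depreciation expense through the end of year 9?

$218,802

Depreciable base = $265,131 − $28,500 = $236,631.
Year 1: DB = ⌊$265,131 × 150%/10⌋ = $39,769; SL = ⌊$236,631/10⌋ = $23,663 → take DB $39,769. Book value $225,362.
Year 2: DB = ⌊$225,362 × 150%/10⌋ = $33,804; SL = ⌊$196,862/9⌋ = $21,873 → take DB $33,804. Book value $191,558.
Year 3: DB = ⌊$191,558 × 150%/10⌋ = $28,733; SL = ⌊$163,058/8⌋ = $20,382 → take DB $28,733. Book value $162,825.
Year 4: DB = ⌊$162,825 × 150%/10⌋ = $24,423; SL = ⌊$134,325/7⌋ = $19,189 → take DB $24,423. Book value $138,402.
Year 5: DB = ⌊$138,402 × 150%/10⌋ = $20,760; SL = ⌊$109,902/6⌋ = $18,317 → take DB $20,760. Book value $117,642.
Year 6: DB = ⌊$117,642 × 150%/10⌋ = $17,646; SL = ⌊$89,142/5⌋ = $17,828 → take SL $17,828. Book value $99,814.
Year 7: DB = ⌊$99,814 × 150%/10⌋ = $14,972; SL = ⌊$71,314/4⌋ = $17,828 → take SL $17,828. Book value $81,986.
Year 8: DB = ⌊$81,986 × 150%/10⌋ = $12,297; SL = ⌊$53,486/3⌋ = $17,828 → take SL $17,828. Book value $64,158.
Year 9: DB = ⌊$64,158 × 150%/10⌋ = $9,623; SL = ⌊$35,658/2⌋ = $17,829 → take SL $17,829. Book value $46,329.
Accumulated through year 9 = $265,131 − $46,329 = $218,802.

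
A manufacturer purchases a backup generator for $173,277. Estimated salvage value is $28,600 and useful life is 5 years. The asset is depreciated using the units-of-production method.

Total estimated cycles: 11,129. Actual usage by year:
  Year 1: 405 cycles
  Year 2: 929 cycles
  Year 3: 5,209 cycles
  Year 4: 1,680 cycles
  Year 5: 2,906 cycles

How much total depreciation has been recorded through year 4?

$106,899

Depreciable base = $173,277 − $28,600 = $144,677.
Rate = $144,677 / 11,129 cycles = $13 per cycle.
Year 1: 405 × $13 = $5,265. Book value $168,012.
Year 2: 929 × $13 = $12,077. Book value $155,935.
Year 3: 5,209 × $13 = $67,717. Book value $88,218.
Year 4: 1,680 × $13 = $21,840. Book value $66,378.
Accumulated through year 4 = $173,277 − $66,378 = $106,899.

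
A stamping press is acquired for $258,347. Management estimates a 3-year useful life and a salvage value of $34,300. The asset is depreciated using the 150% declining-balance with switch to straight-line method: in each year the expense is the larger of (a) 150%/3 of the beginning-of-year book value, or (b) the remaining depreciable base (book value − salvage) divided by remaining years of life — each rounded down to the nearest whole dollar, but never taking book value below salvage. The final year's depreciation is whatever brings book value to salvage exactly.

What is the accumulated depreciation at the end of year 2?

$193,760

Depreciable base = $258,347 − $34,300 = $224,047.
Year 1: DB = ⌊$258,347 × 150%/3⌋ = $129,173; SL = ⌊$224,047/3⌋ = $74,682 → take DB $129,173. Book value $129,174.
Year 2: DB = ⌊$129,174 × 150%/3⌋ = $64,587; SL = ⌊$94,874/2⌋ = $47,437 → take DB $64,587. Book value $64,587.
Accumulated through year 2 = $258,347 − $64,587 = $193,760.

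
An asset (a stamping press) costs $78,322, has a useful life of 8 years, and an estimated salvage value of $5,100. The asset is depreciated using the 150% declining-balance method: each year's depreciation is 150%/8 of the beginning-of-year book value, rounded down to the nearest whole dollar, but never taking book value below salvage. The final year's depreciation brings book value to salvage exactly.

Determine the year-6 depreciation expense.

$5,200

Depreciable base = $78,322 − $5,100 = $73,222.
Year 1: ⌊$78,322 × 150%/8⌋ = $14,685. Book value $63,637.
Year 2: ⌊$63,637 × 150%/8⌋ = $11,931. Book value $51,706.
Year 3: ⌊$51,706 × 150%/8⌋ = $9,694. Book value $42,012.
Year 4: ⌊$42,012 × 150%/8⌋ = $7,877. Book value $34,135.
Year 5: ⌊$34,135 × 150%/8⌋ = $6,400. Book value $27,735.
Year 6: ⌊$27,735 × 150%/8⌋ = $5,200. Book value $22,535.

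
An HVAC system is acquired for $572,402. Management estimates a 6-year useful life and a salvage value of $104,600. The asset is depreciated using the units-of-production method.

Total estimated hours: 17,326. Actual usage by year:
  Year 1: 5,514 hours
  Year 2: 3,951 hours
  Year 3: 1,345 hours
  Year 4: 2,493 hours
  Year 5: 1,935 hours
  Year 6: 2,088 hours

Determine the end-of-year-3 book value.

$280,532

Depreciable base = $572,402 − $104,600 = $467,802.
Rate = $467,802 / 17,326 hours = $27 per hour.
Year 1: 5,514 × $27 = $148,878. Book value $423,524.
Year 2: 3,951 × $27 = $106,677. Book value $316,847.
Year 3: 1,345 × $27 = $36,315. Book value $280,532.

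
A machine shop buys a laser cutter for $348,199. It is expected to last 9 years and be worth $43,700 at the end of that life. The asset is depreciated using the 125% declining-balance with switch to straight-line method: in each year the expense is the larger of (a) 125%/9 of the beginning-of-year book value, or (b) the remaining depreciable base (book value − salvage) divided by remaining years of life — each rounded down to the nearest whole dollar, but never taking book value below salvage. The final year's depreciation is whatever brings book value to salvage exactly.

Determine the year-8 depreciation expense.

Depreciable base = $348,199 − $43,700 = $304,499.
Year 1: DB = ⌊$348,199 × 125%/9⌋ = $48,360; SL = ⌊$304,499/9⌋ = $33,833 → take DB $48,360. Book value $299,839.
Year 2: DB = ⌊$299,839 × 125%/9⌋ = $41,644; SL = ⌊$256,139/8⌋ = $32,017 → take DB $41,644. Book value $258,195.
Year 3: DB = ⌊$258,195 × 125%/9⌋ = $35,860; SL = ⌊$214,495/7⌋ = $30,642 → take DB $35,860. Book value $222,335.
Year 4: DB = ⌊$222,335 × 125%/9⌋ = $30,879; SL = ⌊$178,635/6⌋ = $29,772 → take DB $30,879. Book value $191,456.
Year 5: DB = ⌊$191,456 × 125%/9⌋ = $26,591; SL = ⌊$147,756/5⌋ = $29,551 → take SL $29,551. Book value $161,905.
Year 6: DB = ⌊$161,905 × 125%/9⌋ = $22,486; SL = ⌊$118,205/4⌋ = $29,551 → take SL $29,551. Book value $132,354.
Year 7: DB = ⌊$132,354 × 125%/9⌋ = $18,382; SL = ⌊$88,654/3⌋ = $29,551 → take SL $29,551. Book value $102,803.
Year 8: DB = ⌊$102,803 × 125%/9⌋ = $14,278; SL = ⌊$59,103/2⌋ = $29,551 → take SL $29,551. Book value $73,252.

$29,551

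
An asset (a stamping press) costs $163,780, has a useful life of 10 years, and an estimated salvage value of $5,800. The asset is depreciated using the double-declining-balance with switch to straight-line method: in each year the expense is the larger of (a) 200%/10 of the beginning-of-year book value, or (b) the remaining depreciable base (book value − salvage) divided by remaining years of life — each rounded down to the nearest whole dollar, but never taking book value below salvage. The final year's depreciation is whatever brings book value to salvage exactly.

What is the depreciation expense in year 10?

$9,284

Depreciable base = $163,780 − $5,800 = $157,980.
Year 1: DB = ⌊$163,780 × 200%/10⌋ = $32,756; SL = ⌊$157,980/10⌋ = $15,798 → take DB $32,756. Book value $131,024.
Year 2: DB = ⌊$131,024 × 200%/10⌋ = $26,204; SL = ⌊$125,224/9⌋ = $13,913 → take DB $26,204. Book value $104,820.
Year 3: DB = ⌊$104,820 × 200%/10⌋ = $20,964; SL = ⌊$99,020/8⌋ = $12,377 → take DB $20,964. Book value $83,856.
Year 4: DB = ⌊$83,856 × 200%/10⌋ = $16,771; SL = ⌊$78,056/7⌋ = $11,150 → take DB $16,771. Book value $67,085.
Year 5: DB = ⌊$67,085 × 200%/10⌋ = $13,417; SL = ⌊$61,285/6⌋ = $10,214 → take DB $13,417. Book value $53,668.
Year 6: DB = ⌊$53,668 × 200%/10⌋ = $10,733; SL = ⌊$47,868/5⌋ = $9,573 → take DB $10,733. Book value $42,935.
Year 7: DB = ⌊$42,935 × 200%/10⌋ = $8,587; SL = ⌊$37,135/4⌋ = $9,283 → take SL $9,283. Book value $33,652.
Year 8: DB = ⌊$33,652 × 200%/10⌋ = $6,730; SL = ⌊$27,852/3⌋ = $9,284 → take SL $9,284. Book value $24,368.
Year 9: DB = ⌊$24,368 × 200%/10⌋ = $4,873; SL = ⌊$18,568/2⌋ = $9,284 → take SL $9,284. Book value $15,084.
Year 10 (final): $15,084 − $5,800 = $9,284. Book value $5,800.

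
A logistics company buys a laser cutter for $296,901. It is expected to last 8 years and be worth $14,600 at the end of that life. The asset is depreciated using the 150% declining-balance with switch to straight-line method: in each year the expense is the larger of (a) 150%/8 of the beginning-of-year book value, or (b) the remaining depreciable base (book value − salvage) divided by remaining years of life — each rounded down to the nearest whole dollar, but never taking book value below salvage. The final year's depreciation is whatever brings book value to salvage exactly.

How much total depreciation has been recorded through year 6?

Depreciable base = $296,901 − $14,600 = $282,301.
Year 1: DB = ⌊$296,901 × 150%/8⌋ = $55,668; SL = ⌊$282,301/8⌋ = $35,287 → take DB $55,668. Book value $241,233.
Year 2: DB = ⌊$241,233 × 150%/8⌋ = $45,231; SL = ⌊$226,633/7⌋ = $32,376 → take DB $45,231. Book value $196,002.
Year 3: DB = ⌊$196,002 × 150%/8⌋ = $36,750; SL = ⌊$181,402/6⌋ = $30,233 → take DB $36,750. Book value $159,252.
Year 4: DB = ⌊$159,252 × 150%/8⌋ = $29,859; SL = ⌊$144,652/5⌋ = $28,930 → take DB $29,859. Book value $129,393.
Year 5: DB = ⌊$129,393 × 150%/8⌋ = $24,261; SL = ⌊$114,793/4⌋ = $28,698 → take SL $28,698. Book value $100,695.
Year 6: DB = ⌊$100,695 × 150%/8⌋ = $18,880; SL = ⌊$86,095/3⌋ = $28,698 → take SL $28,698. Book value $71,997.
Accumulated through year 6 = $296,901 − $71,997 = $224,904.

$224,904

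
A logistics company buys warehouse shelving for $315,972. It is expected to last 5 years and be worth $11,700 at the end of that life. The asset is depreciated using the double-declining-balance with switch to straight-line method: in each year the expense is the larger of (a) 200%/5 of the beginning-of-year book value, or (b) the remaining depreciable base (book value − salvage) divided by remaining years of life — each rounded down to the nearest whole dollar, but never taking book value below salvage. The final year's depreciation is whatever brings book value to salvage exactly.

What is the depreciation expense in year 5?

$28,276

Depreciable base = $315,972 − $11,700 = $304,272.
Year 1: DB = ⌊$315,972 × 200%/5⌋ = $126,388; SL = ⌊$304,272/5⌋ = $60,854 → take DB $126,388. Book value $189,584.
Year 2: DB = ⌊$189,584 × 200%/5⌋ = $75,833; SL = ⌊$177,884/4⌋ = $44,471 → take DB $75,833. Book value $113,751.
Year 3: DB = ⌊$113,751 × 200%/5⌋ = $45,500; SL = ⌊$102,051/3⌋ = $34,017 → take DB $45,500. Book value $68,251.
Year 4: DB = ⌊$68,251 × 200%/5⌋ = $27,300; SL = ⌊$56,551/2⌋ = $28,275 → take SL $28,275. Book value $39,976.
Year 5 (final): $39,976 − $11,700 = $28,276. Book value $11,700.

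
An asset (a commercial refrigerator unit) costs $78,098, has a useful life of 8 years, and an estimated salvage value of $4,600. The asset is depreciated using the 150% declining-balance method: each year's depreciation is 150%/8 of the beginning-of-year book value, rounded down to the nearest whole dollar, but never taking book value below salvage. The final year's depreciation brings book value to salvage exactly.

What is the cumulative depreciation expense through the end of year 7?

$59,840

Depreciable base = $78,098 − $4,600 = $73,498.
Year 1: ⌊$78,098 × 150%/8⌋ = $14,643. Book value $63,455.
Year 2: ⌊$63,455 × 150%/8⌋ = $11,897. Book value $51,558.
Year 3: ⌊$51,558 × 150%/8⌋ = $9,667. Book value $41,891.
Year 4: ⌊$41,891 × 150%/8⌋ = $7,854. Book value $34,037.
Year 5: ⌊$34,037 × 150%/8⌋ = $6,381. Book value $27,656.
Year 6: ⌊$27,656 × 150%/8⌋ = $5,185. Book value $22,471.
Year 7: ⌊$22,471 × 150%/8⌋ = $4,213. Book value $18,258.
Accumulated through year 7 = $78,098 − $18,258 = $59,840.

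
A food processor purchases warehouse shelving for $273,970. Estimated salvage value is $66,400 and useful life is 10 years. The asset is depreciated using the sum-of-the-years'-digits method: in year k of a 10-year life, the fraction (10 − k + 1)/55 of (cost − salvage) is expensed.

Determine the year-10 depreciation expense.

$3,774

Depreciable base = $273,970 − $66,400 = $207,570.
Sum of the years' digits = 10+9+8+7+6+5+4+3+2+1 = 55.
Year 1: $207,570 × 10/55 = $37,740. Book value $236,230.
Year 2: $207,570 × 9/55 = $33,966. Book value $202,264.
Year 3: $207,570 × 8/55 = $30,192. Book value $172,072.
Year 4: $207,570 × 7/55 = $26,418. Book value $145,654.
Year 5: $207,570 × 6/55 = $22,644. Book value $123,010.
Year 6: $207,570 × 5/55 = $18,870. Book value $104,140.
Year 7: $207,570 × 4/55 = $15,096. Book value $89,044.
Year 8: $207,570 × 3/55 = $11,322. Book value $77,722.
Year 9: $207,570 × 2/55 = $7,548. Book value $70,174.
Year 10: $207,570 × 1/55 = $3,774. Book value $66,400.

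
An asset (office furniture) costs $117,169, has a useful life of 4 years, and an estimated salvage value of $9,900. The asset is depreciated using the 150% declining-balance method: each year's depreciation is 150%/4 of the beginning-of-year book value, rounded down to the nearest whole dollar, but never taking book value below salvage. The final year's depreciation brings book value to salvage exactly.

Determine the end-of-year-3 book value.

$28,607

Depreciable base = $117,169 − $9,900 = $107,269.
Year 1: ⌊$117,169 × 150%/4⌋ = $43,938. Book value $73,231.
Year 2: ⌊$73,231 × 150%/4⌋ = $27,461. Book value $45,770.
Year 3: ⌊$45,770 × 150%/4⌋ = $17,163. Book value $28,607.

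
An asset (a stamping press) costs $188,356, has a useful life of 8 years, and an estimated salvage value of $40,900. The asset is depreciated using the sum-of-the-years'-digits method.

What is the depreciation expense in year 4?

Depreciable base = $188,356 − $40,900 = $147,456.
Sum of the years' digits = 8+7+6+5+4+3+2+1 = 36.
Year 1: $147,456 × 8/36 = $32,768. Book value $155,588.
Year 2: $147,456 × 7/36 = $28,672. Book value $126,916.
Year 3: $147,456 × 6/36 = $24,576. Book value $102,340.
Year 4: $147,456 × 5/36 = $20,480. Book value $81,860.

$20,480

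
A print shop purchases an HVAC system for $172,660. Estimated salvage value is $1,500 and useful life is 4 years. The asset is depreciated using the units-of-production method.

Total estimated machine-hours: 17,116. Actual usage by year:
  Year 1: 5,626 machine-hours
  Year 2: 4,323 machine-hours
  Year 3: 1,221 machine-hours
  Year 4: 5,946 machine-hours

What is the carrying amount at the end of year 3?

Depreciable base = $172,660 − $1,500 = $171,160.
Rate = $171,160 / 17,116 machine-hours = $10 per machine-hour.
Year 1: 5,626 × $10 = $56,260. Book value $116,400.
Year 2: 4,323 × $10 = $43,230. Book value $73,170.
Year 3: 1,221 × $10 = $12,210. Book value $60,960.

$60,960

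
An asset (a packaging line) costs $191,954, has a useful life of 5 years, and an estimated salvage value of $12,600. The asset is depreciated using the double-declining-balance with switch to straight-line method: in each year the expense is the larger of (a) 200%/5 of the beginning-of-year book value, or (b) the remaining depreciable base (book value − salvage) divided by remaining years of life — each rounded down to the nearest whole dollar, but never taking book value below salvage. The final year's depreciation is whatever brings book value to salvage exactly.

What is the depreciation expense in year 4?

Depreciable base = $191,954 − $12,600 = $179,354.
Year 1: DB = ⌊$191,954 × 200%/5⌋ = $76,781; SL = ⌊$179,354/5⌋ = $35,870 → take DB $76,781. Book value $115,173.
Year 2: DB = ⌊$115,173 × 200%/5⌋ = $46,069; SL = ⌊$102,573/4⌋ = $25,643 → take DB $46,069. Book value $69,104.
Year 3: DB = ⌊$69,104 × 200%/5⌋ = $27,641; SL = ⌊$56,504/3⌋ = $18,834 → take DB $27,641. Book value $41,463.
Year 4: DB = ⌊$41,463 × 200%/5⌋ = $16,585; SL = ⌊$28,863/2⌋ = $14,431 → take DB $16,585. Book value $24,878.

$16,585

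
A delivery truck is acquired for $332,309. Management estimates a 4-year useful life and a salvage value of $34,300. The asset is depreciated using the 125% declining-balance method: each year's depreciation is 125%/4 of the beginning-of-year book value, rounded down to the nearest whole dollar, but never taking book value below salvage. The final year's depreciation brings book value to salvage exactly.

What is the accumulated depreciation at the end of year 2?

Depreciable base = $332,309 − $34,300 = $298,009.
Year 1: ⌊$332,309 × 125%/4⌋ = $103,846. Book value $228,463.
Year 2: ⌊$228,463 × 125%/4⌋ = $71,394. Book value $157,069.
Accumulated through year 2 = $332,309 − $157,069 = $175,240.

$175,240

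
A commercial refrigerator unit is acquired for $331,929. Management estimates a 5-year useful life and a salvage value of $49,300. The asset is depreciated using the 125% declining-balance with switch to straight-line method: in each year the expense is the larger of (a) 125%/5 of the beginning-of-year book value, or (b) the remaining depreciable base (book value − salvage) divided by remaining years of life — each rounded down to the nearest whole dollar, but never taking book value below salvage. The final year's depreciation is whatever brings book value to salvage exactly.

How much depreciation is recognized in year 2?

Depreciable base = $331,929 − $49,300 = $282,629.
Year 1: DB = ⌊$331,929 × 125%/5⌋ = $82,982; SL = ⌊$282,629/5⌋ = $56,525 → take DB $82,982. Book value $248,947.
Year 2: DB = ⌊$248,947 × 125%/5⌋ = $62,236; SL = ⌊$199,647/4⌋ = $49,911 → take DB $62,236. Book value $186,711.

$62,236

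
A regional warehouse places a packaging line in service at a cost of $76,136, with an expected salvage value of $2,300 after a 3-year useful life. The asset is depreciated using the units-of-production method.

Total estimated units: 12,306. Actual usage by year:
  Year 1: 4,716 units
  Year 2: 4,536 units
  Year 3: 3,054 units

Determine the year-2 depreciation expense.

Depreciable base = $76,136 − $2,300 = $73,836.
Rate = $73,836 / 12,306 units = $6 per unit.
Year 1: 4,716 × $6 = $28,296. Book value $47,840.
Year 2: 4,536 × $6 = $27,216. Book value $20,624.

$27,216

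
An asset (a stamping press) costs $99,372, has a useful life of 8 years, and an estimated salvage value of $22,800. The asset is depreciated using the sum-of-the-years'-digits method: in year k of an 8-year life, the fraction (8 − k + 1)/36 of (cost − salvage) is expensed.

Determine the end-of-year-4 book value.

Depreciable base = $99,372 − $22,800 = $76,572.
Sum of the years' digits = 8+7+6+5+4+3+2+1 = 36.
Year 1: $76,572 × 8/36 = $17,016. Book value $82,356.
Year 2: $76,572 × 7/36 = $14,889. Book value $67,467.
Year 3: $76,572 × 6/36 = $12,762. Book value $54,705.
Year 4: $76,572 × 5/36 = $10,635. Book value $44,070.

$44,070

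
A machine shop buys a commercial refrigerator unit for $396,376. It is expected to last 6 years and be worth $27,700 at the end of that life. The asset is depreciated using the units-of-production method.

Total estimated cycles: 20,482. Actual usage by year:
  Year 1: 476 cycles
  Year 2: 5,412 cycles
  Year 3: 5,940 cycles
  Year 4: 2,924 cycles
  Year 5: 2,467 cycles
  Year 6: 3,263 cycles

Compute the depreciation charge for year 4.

$52,632

Depreciable base = $396,376 − $27,700 = $368,676.
Rate = $368,676 / 20,482 cycles = $18 per cycle.
Year 1: 476 × $18 = $8,568. Book value $387,808.
Year 2: 5,412 × $18 = $97,416. Book value $290,392.
Year 3: 5,940 × $18 = $106,920. Book value $183,472.
Year 4: 2,924 × $18 = $52,632. Book value $130,840.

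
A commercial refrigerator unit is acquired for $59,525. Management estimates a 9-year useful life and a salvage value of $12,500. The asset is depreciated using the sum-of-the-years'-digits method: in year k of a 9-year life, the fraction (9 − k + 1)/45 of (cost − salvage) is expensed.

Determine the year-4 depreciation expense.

$6,270

Depreciable base = $59,525 − $12,500 = $47,025.
Sum of the years' digits = 9+8+7+6+5+4+3+2+1 = 45.
Year 1: $47,025 × 9/45 = $9,405. Book value $50,120.
Year 2: $47,025 × 8/45 = $8,360. Book value $41,760.
Year 3: $47,025 × 7/45 = $7,315. Book value $34,445.
Year 4: $47,025 × 6/45 = $6,270. Book value $28,175.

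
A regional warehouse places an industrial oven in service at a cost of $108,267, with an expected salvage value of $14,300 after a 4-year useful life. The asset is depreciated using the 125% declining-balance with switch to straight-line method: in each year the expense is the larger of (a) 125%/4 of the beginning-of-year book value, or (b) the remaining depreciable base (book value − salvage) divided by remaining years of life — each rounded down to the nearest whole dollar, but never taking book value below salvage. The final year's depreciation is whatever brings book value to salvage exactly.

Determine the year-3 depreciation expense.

Depreciable base = $108,267 − $14,300 = $93,967.
Year 1: DB = ⌊$108,267 × 125%/4⌋ = $33,833; SL = ⌊$93,967/4⌋ = $23,491 → take DB $33,833. Book value $74,434.
Year 2: DB = ⌊$74,434 × 125%/4⌋ = $23,260; SL = ⌊$60,134/3⌋ = $20,044 → take DB $23,260. Book value $51,174.
Year 3: DB = ⌊$51,174 × 125%/4⌋ = $15,991; SL = ⌊$36,874/2⌋ = $18,437 → take SL $18,437. Book value $32,737.

$18,437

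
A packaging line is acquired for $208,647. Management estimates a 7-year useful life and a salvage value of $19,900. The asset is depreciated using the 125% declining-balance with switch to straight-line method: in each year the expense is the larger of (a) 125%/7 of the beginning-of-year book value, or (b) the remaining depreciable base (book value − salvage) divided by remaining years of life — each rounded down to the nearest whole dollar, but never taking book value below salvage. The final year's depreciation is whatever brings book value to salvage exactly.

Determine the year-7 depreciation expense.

Depreciable base = $208,647 − $19,900 = $188,747.
Year 1: DB = ⌊$208,647 × 125%/7⌋ = $37,258; SL = ⌊$188,747/7⌋ = $26,963 → take DB $37,258. Book value $171,389.
Year 2: DB = ⌊$171,389 × 125%/7⌋ = $30,605; SL = ⌊$151,489/6⌋ = $25,248 → take DB $30,605. Book value $140,784.
Year 3: DB = ⌊$140,784 × 125%/7⌋ = $25,140; SL = ⌊$120,884/5⌋ = $24,176 → take DB $25,140. Book value $115,644.
Year 4: DB = ⌊$115,644 × 125%/7⌋ = $20,650; SL = ⌊$95,744/4⌋ = $23,936 → take SL $23,936. Book value $91,708.
Year 5: DB = ⌊$91,708 × 125%/7⌋ = $16,376; SL = ⌊$71,808/3⌋ = $23,936 → take SL $23,936. Book value $67,772.
Year 6: DB = ⌊$67,772 × 125%/7⌋ = $12,102; SL = ⌊$47,872/2⌋ = $23,936 → take SL $23,936. Book value $43,836.
Year 7 (final): $43,836 − $19,900 = $23,936. Book value $19,900.

$23,936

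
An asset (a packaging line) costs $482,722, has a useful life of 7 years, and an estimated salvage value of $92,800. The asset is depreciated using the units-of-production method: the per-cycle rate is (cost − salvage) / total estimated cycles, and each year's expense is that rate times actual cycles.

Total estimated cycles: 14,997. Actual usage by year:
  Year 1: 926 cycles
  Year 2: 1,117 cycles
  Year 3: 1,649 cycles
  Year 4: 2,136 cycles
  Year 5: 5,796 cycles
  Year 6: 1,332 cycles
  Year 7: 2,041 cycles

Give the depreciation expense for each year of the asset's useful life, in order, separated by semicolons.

$24,076; $29,042; $42,874; $55,536; $150,696; $34,632; $53,066

Depreciable base = $482,722 − $92,800 = $389,922.
Rate = $389,922 / 14,997 cycles = $26 per cycle.
Year 1: 926 × $26 = $24,076. Book value $458,646.
Year 2: 1,117 × $26 = $29,042. Book value $429,604.
Year 3: 1,649 × $26 = $42,874. Book value $386,730.
Year 4: 2,136 × $26 = $55,536. Book value $331,194.
Year 5: 5,796 × $26 = $150,696. Book value $180,498.
Year 6: 1,332 × $26 = $34,632. Book value $145,866.
Year 7: 2,041 × $26 = $53,066. Book value $92,800.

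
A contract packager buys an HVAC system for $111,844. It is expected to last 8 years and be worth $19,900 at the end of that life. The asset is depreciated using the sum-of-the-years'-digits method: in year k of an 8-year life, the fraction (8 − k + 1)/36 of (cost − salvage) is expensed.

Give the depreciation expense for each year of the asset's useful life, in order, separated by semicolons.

Depreciable base = $111,844 − $19,900 = $91,944.
Sum of the years' digits = 8+7+6+5+4+3+2+1 = 36.
Year 1: $91,944 × 8/36 = $20,432. Book value $91,412.
Year 2: $91,944 × 7/36 = $17,878. Book value $73,534.
Year 3: $91,944 × 6/36 = $15,324. Book value $58,210.
Year 4: $91,944 × 5/36 = $12,770. Book value $45,440.
Year 5: $91,944 × 4/36 = $10,216. Book value $35,224.
Year 6: $91,944 × 3/36 = $7,662. Book value $27,562.
Year 7: $91,944 × 2/36 = $5,108. Book value $22,454.
Year 8: $91,944 × 1/36 = $2,554. Book value $19,900.

$20,432; $17,878; $15,324; $12,770; $10,216; $7,662; $5,108; $2,554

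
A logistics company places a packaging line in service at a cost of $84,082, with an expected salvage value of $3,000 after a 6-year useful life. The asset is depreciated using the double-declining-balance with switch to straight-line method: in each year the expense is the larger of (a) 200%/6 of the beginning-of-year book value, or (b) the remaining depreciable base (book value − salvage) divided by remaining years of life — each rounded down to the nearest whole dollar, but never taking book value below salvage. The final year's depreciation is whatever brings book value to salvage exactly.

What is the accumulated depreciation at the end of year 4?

$67,472

Depreciable base = $84,082 − $3,000 = $81,082.
Year 1: DB = ⌊$84,082 × 200%/6⌋ = $28,027; SL = ⌊$81,082/6⌋ = $13,513 → take DB $28,027. Book value $56,055.
Year 2: DB = ⌊$56,055 × 200%/6⌋ = $18,685; SL = ⌊$53,055/5⌋ = $10,611 → take DB $18,685. Book value $37,370.
Year 3: DB = ⌊$37,370 × 200%/6⌋ = $12,456; SL = ⌊$34,370/4⌋ = $8,592 → take DB $12,456. Book value $24,914.
Year 4: DB = ⌊$24,914 × 200%/6⌋ = $8,304; SL = ⌊$21,914/3⌋ = $7,304 → take DB $8,304. Book value $16,610.
Accumulated through year 4 = $84,082 − $16,610 = $67,472.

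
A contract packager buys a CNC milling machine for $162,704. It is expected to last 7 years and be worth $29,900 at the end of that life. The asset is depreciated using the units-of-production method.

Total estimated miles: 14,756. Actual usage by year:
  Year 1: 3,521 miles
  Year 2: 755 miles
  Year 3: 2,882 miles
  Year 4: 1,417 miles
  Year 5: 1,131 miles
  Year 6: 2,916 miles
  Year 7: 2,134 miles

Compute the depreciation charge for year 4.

$12,753

Depreciable base = $162,704 − $29,900 = $132,804.
Rate = $132,804 / 14,756 miles = $9 per mile.
Year 1: 3,521 × $9 = $31,689. Book value $131,015.
Year 2: 755 × $9 = $6,795. Book value $124,220.
Year 3: 2,882 × $9 = $25,938. Book value $98,282.
Year 4: 1,417 × $9 = $12,753. Book value $85,529.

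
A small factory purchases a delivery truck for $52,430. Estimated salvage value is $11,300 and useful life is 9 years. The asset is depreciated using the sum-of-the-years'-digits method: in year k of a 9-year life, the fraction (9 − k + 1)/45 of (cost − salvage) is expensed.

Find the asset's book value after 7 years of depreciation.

Depreciable base = $52,430 − $11,300 = $41,130.
Sum of the years' digits = 9+8+7+6+5+4+3+2+1 = 45.
Year 1: $41,130 × 9/45 = $8,226. Book value $44,204.
Year 2: $41,130 × 8/45 = $7,312. Book value $36,892.
Year 3: $41,130 × 7/45 = $6,398. Book value $30,494.
Year 4: $41,130 × 6/45 = $5,484. Book value $25,010.
Year 5: $41,130 × 5/45 = $4,570. Book value $20,440.
Year 6: $41,130 × 4/45 = $3,656. Book value $16,784.
Year 7: $41,130 × 3/45 = $2,742. Book value $14,042.

$14,042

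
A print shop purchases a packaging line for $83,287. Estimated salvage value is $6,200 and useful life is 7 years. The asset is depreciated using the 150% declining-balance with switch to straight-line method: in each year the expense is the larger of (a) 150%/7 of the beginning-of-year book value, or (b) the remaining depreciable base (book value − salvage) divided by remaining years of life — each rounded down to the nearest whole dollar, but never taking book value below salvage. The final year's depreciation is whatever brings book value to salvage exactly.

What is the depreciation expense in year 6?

$8,514

Depreciable base = $83,287 − $6,200 = $77,087.
Year 1: DB = ⌊$83,287 × 150%/7⌋ = $17,847; SL = ⌊$77,087/7⌋ = $11,012 → take DB $17,847. Book value $65,440.
Year 2: DB = ⌊$65,440 × 150%/7⌋ = $14,022; SL = ⌊$59,240/6⌋ = $9,873 → take DB $14,022. Book value $51,418.
Year 3: DB = ⌊$51,418 × 150%/7⌋ = $11,018; SL = ⌊$45,218/5⌋ = $9,043 → take DB $11,018. Book value $40,400.
Year 4: DB = ⌊$40,400 × 150%/7⌋ = $8,657; SL = ⌊$34,200/4⌋ = $8,550 → take DB $8,657. Book value $31,743.
Year 5: DB = ⌊$31,743 × 150%/7⌋ = $6,802; SL = ⌊$25,543/3⌋ = $8,514 → take SL $8,514. Book value $23,229.
Year 6: DB = ⌊$23,229 × 150%/7⌋ = $4,977; SL = ⌊$17,029/2⌋ = $8,514 → take SL $8,514. Book value $14,715.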